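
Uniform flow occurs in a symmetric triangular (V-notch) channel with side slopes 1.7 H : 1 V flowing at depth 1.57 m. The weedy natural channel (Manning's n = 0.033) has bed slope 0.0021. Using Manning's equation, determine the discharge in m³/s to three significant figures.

A = z·y² = 1.7×1.57² = 4.190 m²
P = 2y√(1+z²) = 2×1.57×√(1+1.7²) = 6.193 m
R = A/P = 4.190/6.193 = 0.6766 m
Q = (1/n)·A·R^(2/3)·S^(1/2) = (1/0.033) × 4.190 × 0.6766^(2/3) × 0.0021^(1/2) = 4.485 m³/s

4.48 m³/s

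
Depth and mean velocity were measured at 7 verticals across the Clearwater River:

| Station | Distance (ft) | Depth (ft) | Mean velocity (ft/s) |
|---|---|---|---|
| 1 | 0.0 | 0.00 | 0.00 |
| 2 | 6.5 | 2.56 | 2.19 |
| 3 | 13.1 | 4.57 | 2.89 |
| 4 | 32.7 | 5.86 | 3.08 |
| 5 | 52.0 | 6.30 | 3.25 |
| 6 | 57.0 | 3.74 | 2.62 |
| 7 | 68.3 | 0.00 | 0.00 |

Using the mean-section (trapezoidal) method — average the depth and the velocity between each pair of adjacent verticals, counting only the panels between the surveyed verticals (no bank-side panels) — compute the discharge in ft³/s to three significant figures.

Panel 1-2: Δb = 6.5 ft, d̄ = (0.00+2.56)/2 = 1.28, v̄ = (0.00+2.19)/2 = 1.095 → q = 6.5×1.28×1.095 = 9.110 ft³/s
Panel 2-3: Δb = 6.6 ft, d̄ = (2.56+4.57)/2 = 3.565, v̄ = (2.19+2.89)/2 = 2.54 → q = 6.6×3.565×2.54 = 59.76 ft³/s
Panel 3-4: Δb = 19.6 ft, d̄ = (4.57+5.86)/2 = 5.215, v̄ = (2.89+3.08)/2 = 2.985 → q = 19.6×5.215×2.985 = 305.1 ft³/s
Panel 4-5: Δb = 19.3 ft, d̄ = (5.86+6.30)/2 = 6.08, v̄ = (3.08+3.25)/2 = 3.165 → q = 19.3×6.08×3.165 = 371.4 ft³/s
Panel 5-6: Δb = 5 ft, d̄ = (6.30+3.74)/2 = 5.02, v̄ = (3.25+2.62)/2 = 2.935 → q = 5×5.02×2.935 = 73.67 ft³/s
Panel 6-7: Δb = 11.3 ft, d̄ = (3.74+0.00)/2 = 1.87, v̄ = (2.62+0.00)/2 = 1.31 → q = 11.3×1.87×1.31 = 27.68 ft³/s
Q = Σ q = 846.7 ft³/s

847 ft³/s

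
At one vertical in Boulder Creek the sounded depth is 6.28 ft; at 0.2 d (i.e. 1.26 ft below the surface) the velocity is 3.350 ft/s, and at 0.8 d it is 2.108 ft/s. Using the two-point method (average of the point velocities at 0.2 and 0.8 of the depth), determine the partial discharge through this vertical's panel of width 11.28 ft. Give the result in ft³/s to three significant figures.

193 ft³/s

v̄ = (3.350 + 2.108) / 2 = 2.729 ft/s
q = v̄ × d × w = 2.729 × 6.28 × 11.28 = 193.3 ft³/s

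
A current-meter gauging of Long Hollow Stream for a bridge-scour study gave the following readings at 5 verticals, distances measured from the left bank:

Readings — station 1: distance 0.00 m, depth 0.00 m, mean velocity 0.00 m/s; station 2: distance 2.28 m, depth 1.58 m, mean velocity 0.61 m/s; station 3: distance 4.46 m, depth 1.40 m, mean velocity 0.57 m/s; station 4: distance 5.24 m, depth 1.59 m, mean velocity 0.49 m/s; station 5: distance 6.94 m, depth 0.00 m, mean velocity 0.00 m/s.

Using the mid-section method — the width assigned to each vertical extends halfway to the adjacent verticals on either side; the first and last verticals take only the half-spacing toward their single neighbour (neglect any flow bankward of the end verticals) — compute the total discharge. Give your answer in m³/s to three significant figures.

4.30 m³/s

w_2 = (4.46 − 0.00)/2 = 2.23 m; q_2 = 0.61 × 1.58 × 2.23 = 2.149 m³/s
w_3 = (5.24 − 2.28)/2 = 1.48 m; q_3 = 0.57 × 1.40 × 1.48 = 1.181 m³/s
w_4 = (6.94 − 4.46)/2 = 1.24 m; q_4 = 0.49 × 1.59 × 1.24 = 0.9661 m³/s
Stations 1, 5 contribute zero (depth or velocity is 0).
Q = Σ qᵢ = 4.296 m³/s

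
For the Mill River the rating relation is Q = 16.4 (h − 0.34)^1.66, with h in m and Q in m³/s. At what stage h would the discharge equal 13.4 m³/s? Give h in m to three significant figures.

h − h₀ = (Q/C)^(1/b) = (13.4/16.4)^(1/1.66) = 0.8854 m
h = 0.34 + 0.8854 = 1.225 m

1.23 m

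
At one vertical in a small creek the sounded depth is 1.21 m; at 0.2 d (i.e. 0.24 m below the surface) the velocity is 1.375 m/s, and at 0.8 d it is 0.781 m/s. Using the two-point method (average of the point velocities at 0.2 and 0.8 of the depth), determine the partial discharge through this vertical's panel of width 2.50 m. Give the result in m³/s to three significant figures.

3.26 m³/s

v̄ = (1.375 + 0.781) / 2 = 1.078 m/s
q = v̄ × d × w = 1.078 × 1.21 × 2.50 = 3.261 m³/s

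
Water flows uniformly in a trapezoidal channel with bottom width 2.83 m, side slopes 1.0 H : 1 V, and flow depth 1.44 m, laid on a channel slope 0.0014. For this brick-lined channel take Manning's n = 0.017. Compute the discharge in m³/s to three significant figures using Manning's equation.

A = (b + z·y)·y = (2.83 + 1.0×1.44)×1.44 = 6.149 m²
P = b + 2y√(1+z²) = 2.83 + 2×1.44×√(1+1.0²) = 6.903 m
R = A/P = 6.149/6.903 = 0.8908 m
Q = (1/n)·A·R^(2/3)·S^(1/2) = (1/0.017) × 6.149 × 0.8908^(2/3) × 0.0014^(1/2) = 12.53 m³/s

12.5 m³/s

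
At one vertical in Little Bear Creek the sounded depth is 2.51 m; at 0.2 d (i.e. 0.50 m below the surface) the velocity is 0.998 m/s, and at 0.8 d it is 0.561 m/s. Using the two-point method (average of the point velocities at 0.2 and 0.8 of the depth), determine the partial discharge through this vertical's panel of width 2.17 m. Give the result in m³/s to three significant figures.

v̄ = (0.998 + 0.561) / 2 = 0.7795 m/s
q = v̄ × d × w = 0.7795 × 2.51 × 2.17 = 4.246 m³/s

4.25 m³/s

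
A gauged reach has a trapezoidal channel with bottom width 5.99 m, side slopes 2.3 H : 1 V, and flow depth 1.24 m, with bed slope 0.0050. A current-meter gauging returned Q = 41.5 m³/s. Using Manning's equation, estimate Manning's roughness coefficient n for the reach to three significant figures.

A = (b + z·y)·y = (5.99 + 2.3×1.24)×1.24 = 10.96 m²
P = b + 2y√(1+z²) = 5.99 + 2×1.24×√(1+2.3²) = 12.21 m
R = A/P = 10.96/12.21 = 0.8980 m
n = (1/Q)·A·R^(2/3)·S^(1/2) = (1/41.5) × 10.96 × 0.9308 × 0.07071 = 0.01739

0.0174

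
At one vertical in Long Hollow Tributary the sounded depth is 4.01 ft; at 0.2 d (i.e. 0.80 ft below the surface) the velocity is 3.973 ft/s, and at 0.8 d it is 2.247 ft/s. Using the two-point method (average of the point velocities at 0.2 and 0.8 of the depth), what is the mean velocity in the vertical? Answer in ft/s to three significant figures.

v̄ = (3.973 + 2.247) / 2 = 3.110 ft/s

3.11 ft/s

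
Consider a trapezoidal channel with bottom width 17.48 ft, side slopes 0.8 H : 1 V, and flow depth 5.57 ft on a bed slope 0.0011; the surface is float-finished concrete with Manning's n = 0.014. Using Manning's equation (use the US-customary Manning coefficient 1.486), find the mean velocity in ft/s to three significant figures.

A = (b + z·y)·y = (17.48 + 0.8×5.57)×5.57 = 122.2 ft²
P = b + 2y√(1+z²) = 17.48 + 2×5.57×√(1+0.8²) = 31.75 ft
R = A/P = 122.2/31.75 = 3.849 ft
Q = (1.486/n)·A·R^(2/3)·S^(1/2) = (1.486/0.014) × 122.2 × 3.849^(2/3) × 0.0011^(1/2) = 1056 ft³/s
V = Q/A = 1056/122.2 = 8.646 ft/s

8.65 ft/s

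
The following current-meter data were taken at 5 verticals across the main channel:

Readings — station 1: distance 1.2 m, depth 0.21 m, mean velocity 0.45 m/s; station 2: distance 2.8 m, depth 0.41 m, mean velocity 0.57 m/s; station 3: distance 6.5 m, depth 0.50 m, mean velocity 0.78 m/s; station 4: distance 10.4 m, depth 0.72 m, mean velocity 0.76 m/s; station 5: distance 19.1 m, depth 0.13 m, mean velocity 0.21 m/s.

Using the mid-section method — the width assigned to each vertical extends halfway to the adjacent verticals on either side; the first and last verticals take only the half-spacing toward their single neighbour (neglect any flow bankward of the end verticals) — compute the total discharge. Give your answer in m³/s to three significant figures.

w_1 = (2.8 − 1.2)/2 = 0.8 m; q_1 = 0.45 × 0.21 × 0.8 = 0.07560 m³/s
w_2 = (6.5 − 1.2)/2 = 2.65 m; q_2 = 0.57 × 0.41 × 2.65 = 0.6193 m³/s
w_3 = (10.4 − 2.8)/2 = 3.8 m; q_3 = 0.78 × 0.50 × 3.8 = 1.482 m³/s
w_4 = (19.1 − 6.5)/2 = 6.3 m; q_4 = 0.76 × 0.72 × 6.3 = 3.447 m³/s
w_5 = (19.1 − 10.4)/2 = 4.35 m; q_5 = 0.21 × 0.13 × 4.35 = 0.1188 m³/s
Q = Σ qᵢ = 5.743 m³/s

5.74 m³/s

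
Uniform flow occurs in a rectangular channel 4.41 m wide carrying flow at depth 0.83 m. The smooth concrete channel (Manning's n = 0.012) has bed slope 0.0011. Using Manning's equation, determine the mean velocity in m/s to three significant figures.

A = b·y = 4.41 × 0.83 = 3.660 m²
P = b + 2y = 4.41 + 2×0.83 = 6.070 m
R = A/P = 3.660/6.070 = 0.6030 m
Q = (1/n)·A·R^(2/3)·S^(1/2) = (1/0.012) × 3.660 × 0.6030^(2/3) × 0.0011^(1/2) = 7.221 m³/s
V = Q/A = 7.221/3.660 = 1.973 m/s

1.97 m/s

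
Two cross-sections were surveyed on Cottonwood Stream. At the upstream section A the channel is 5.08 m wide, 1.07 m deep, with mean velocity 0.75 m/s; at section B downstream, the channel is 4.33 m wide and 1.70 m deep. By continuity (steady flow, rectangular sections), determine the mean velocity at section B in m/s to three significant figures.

0.554 m/s

Q = A₁V₁ = (5.08×1.07) × 0.75 = 4.077 m³/s
A₂ = 4.33 × 1.70 = 7.361 m²
V₂ = Q/A₂ = 4.077/7.361 = 0.5538 m/s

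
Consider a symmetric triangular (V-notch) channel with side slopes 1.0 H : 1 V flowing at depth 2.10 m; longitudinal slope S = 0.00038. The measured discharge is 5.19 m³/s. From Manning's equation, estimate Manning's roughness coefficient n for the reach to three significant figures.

0.0136

A = z·y² = 1.0×2.10² = 4.410 m²
P = 2y√(1+z²) = 2×2.10×√(1+1.0²) = 5.940 m
R = A/P = 4.410/5.940 = 0.7425 m
n = (1/Q)·A·R^(2/3)·S^(1/2) = (1/5.19) × 4.410 × 0.8199 × 0.01949 = 0.01358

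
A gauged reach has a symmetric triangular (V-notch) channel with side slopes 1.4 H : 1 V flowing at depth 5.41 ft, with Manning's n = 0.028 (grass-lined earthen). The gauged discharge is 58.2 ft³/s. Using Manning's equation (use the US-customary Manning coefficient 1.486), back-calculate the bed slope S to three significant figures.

A = z·y² = 1.4×5.41² = 40.98 ft²
P = 2y√(1+z²) = 2×5.41×√(1+1.4²) = 18.62 ft
R = A/P = 40.98/18.62 = 2.201 ft
S = (Q·n / (1.486·A·R^(2/3)))² = (58.2×0.028 / (1.486×40.98×1.692))² = 0.0002502

0.000250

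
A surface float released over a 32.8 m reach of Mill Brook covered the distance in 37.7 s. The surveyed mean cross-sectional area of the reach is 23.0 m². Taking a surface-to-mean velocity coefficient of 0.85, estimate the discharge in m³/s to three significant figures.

17.0 m³/s

v_surface = L / t̄ = 32.8 / 37.7 = 0.8700 m/s
v_mean = 0.85 × 0.8700 = 0.7395 m/s
Q = A × v_mean = 23.0 × 0.7395 = 17.01 m³/s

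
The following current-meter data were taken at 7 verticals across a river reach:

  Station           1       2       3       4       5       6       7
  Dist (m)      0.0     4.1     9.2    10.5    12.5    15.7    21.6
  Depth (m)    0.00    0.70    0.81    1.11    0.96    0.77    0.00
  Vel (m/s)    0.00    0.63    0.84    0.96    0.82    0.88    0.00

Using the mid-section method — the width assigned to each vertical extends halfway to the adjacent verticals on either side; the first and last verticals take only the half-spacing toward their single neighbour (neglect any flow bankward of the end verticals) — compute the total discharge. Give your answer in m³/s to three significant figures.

11.1 m³/s

w_2 = (9.2 − 0.0)/2 = 4.6 m; q_2 = 0.63 × 0.70 × 4.6 = 2.029 m³/s
w_3 = (10.5 − 4.1)/2 = 3.2 m; q_3 = 0.84 × 0.81 × 3.2 = 2.177 m³/s
w_4 = (12.5 − 9.2)/2 = 1.65 m; q_4 = 0.96 × 1.11 × 1.65 = 1.758 m³/s
w_5 = (15.7 − 10.5)/2 = 2.6 m; q_5 = 0.82 × 0.96 × 2.6 = 2.047 m³/s
w_6 = (21.6 − 12.5)/2 = 4.55 m; q_6 = 0.88 × 0.77 × 4.55 = 3.083 m³/s
Stations 1, 7 contribute zero (depth or velocity is 0).
Q = Σ qᵢ = 11.09 m³/s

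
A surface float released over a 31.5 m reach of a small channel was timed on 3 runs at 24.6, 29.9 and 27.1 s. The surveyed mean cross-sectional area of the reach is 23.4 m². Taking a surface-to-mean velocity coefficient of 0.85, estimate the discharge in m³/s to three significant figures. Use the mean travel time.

t̄ = (24.6 + 29.9 + 27.1) / 3 = 27.2 s
v_surface = L / t̄ = 31.5 / 27.2 = 1.158 m/s
v_mean = 0.85 × 1.158 = 0.9844 m/s
Q = A × v_mean = 23.4 × 0.9844 = 23.03 m³/s

23.0 m³/s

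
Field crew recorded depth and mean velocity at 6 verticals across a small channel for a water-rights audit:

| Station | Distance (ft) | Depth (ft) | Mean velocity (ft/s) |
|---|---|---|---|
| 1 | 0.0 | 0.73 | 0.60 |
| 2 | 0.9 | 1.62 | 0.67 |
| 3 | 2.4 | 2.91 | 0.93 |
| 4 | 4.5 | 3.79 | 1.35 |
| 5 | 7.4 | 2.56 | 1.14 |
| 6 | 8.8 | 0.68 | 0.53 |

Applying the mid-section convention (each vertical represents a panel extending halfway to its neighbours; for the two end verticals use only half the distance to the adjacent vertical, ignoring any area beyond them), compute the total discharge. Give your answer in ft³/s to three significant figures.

25.7 ft³/s

w_1 = (0.9 − 0.0)/2 = 0.45 ft; q_1 = 0.60 × 0.73 × 0.45 = 0.1971 ft³/s
w_2 = (2.4 − 0.0)/2 = 1.2 ft; q_2 = 0.67 × 1.62 × 1.2 = 1.302 ft³/s
w_3 = (4.5 − 0.9)/2 = 1.8 ft; q_3 = 0.93 × 2.91 × 1.8 = 4.871 ft³/s
w_4 = (7.4 − 2.4)/2 = 2.5 ft; q_4 = 1.35 × 3.79 × 2.5 = 12.79 ft³/s
w_5 = (8.8 − 4.5)/2 = 2.15 ft; q_5 = 1.14 × 2.56 × 2.15 = 6.275 ft³/s
w_6 = (8.8 − 7.4)/2 = 0.7 ft; q_6 = 0.53 × 0.68 × 0.7 = 0.2523 ft³/s
Q = Σ qᵢ = 25.69 ft³/s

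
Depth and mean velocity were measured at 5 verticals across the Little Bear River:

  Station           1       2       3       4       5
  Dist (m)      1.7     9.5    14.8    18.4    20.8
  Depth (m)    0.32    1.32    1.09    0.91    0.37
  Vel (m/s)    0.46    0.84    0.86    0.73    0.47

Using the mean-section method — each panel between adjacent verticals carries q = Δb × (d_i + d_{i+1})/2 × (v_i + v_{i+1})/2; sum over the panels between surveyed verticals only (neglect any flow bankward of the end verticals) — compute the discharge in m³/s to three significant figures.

Panel 1-2: Δb = 7.8 m, d̄ = (0.32+1.32)/2 = 0.82, v̄ = (0.46+0.84)/2 = 0.65 → q = 7.8×0.82×0.65 = 4.157 m³/s
Panel 2-3: Δb = 5.3 m, d̄ = (1.32+1.09)/2 = 1.205, v̄ = (0.84+0.86)/2 = 0.85 → q = 5.3×1.205×0.85 = 5.429 m³/s
Panel 3-4: Δb = 3.6 m, d̄ = (1.09+0.91)/2 = 1, v̄ = (0.86+0.73)/2 = 0.795 → q = 3.6×1×0.795 = 2.862 m³/s
Panel 4-5: Δb = 2.4 m, d̄ = (0.91+0.37)/2 = 0.64, v̄ = (0.73+0.47)/2 = 0.6 → q = 2.4×0.64×0.6 = 0.9216 m³/s
Q = Σ q = 13.37 m³/s

13.4 m³/s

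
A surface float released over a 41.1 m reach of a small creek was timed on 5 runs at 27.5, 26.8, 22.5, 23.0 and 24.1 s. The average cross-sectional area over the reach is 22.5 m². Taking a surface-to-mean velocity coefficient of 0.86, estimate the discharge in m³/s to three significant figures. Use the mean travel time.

t̄ = (27.5 + 26.8 + 22.5 + 23.0 + 24.1) / 5 = 24.78 s
v_surface = L / t̄ = 41.1 / 24.78 = 1.659 m/s
v_mean = 0.86 × 1.659 = 1.426 m/s
Q = A × v_mean = 22.5 × 1.426 = 32.09 m³/s

32.1 m³/s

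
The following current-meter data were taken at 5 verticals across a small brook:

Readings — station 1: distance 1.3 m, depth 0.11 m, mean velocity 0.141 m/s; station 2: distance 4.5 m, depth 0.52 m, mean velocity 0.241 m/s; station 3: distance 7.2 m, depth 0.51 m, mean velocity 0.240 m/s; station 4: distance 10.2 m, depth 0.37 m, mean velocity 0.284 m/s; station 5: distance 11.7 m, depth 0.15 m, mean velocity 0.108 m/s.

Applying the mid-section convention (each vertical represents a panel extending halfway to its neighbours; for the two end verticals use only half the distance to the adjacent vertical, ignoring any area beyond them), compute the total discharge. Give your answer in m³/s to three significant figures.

0.992 m³/s

w_1 = (4.5 − 1.3)/2 = 1.6 m; q_1 = 0.141 × 0.11 × 1.6 = 0.02482 m³/s
w_2 = (7.2 − 1.3)/2 = 2.95 m; q_2 = 0.241 × 0.52 × 2.95 = 0.3697 m³/s
w_3 = (10.2 − 4.5)/2 = 2.85 m; q_3 = 0.240 × 0.51 × 2.85 = 0.3488 m³/s
w_4 = (11.7 − 7.2)/2 = 2.25 m; q_4 = 0.284 × 0.37 × 2.25 = 0.2364 m³/s
w_5 = (11.7 − 10.2)/2 = 0.75 m; q_5 = 0.108 × 0.15 × 0.75 = 0.01215 m³/s
Q = Σ qᵢ = 0.9919 m³/s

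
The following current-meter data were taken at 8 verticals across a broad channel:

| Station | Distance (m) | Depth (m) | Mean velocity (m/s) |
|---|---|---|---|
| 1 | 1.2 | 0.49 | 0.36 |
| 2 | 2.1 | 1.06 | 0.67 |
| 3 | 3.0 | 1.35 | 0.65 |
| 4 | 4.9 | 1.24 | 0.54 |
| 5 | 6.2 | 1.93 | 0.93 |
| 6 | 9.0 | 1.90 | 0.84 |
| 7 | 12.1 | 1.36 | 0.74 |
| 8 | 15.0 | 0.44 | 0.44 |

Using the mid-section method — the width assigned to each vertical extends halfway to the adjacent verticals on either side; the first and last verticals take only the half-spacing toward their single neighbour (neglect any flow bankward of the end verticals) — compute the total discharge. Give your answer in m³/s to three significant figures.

14.7 m³/s

w_1 = (2.1 − 1.2)/2 = 0.45 m; q_1 = 0.36 × 0.49 × 0.45 = 0.07938 m³/s
w_2 = (3.0 − 1.2)/2 = 0.9 m; q_2 = 0.67 × 1.06 × 0.9 = 0.6392 m³/s
w_3 = (4.9 − 2.1)/2 = 1.4 m; q_3 = 0.65 × 1.35 × 1.4 = 1.229 m³/s
w_4 = (6.2 − 3.0)/2 = 1.6 m; q_4 = 0.54 × 1.24 × 1.6 = 1.071 m³/s
w_5 = (9.0 − 4.9)/2 = 2.05 m; q_5 = 0.93 × 1.93 × 2.05 = 3.680 m³/s
w_6 = (12.1 − 6.2)/2 = 2.95 m; q_6 = 0.84 × 1.90 × 2.95 = 4.708 m³/s
w_7 = (15.0 − 9.0)/2 = 3 m; q_7 = 0.74 × 1.36 × 3 = 3.019 m³/s
w_8 = (15.0 − 12.1)/2 = 1.45 m; q_8 = 0.44 × 0.44 × 1.45 = 0.2807 m³/s
Q = Σ qᵢ = 14.71 m³/s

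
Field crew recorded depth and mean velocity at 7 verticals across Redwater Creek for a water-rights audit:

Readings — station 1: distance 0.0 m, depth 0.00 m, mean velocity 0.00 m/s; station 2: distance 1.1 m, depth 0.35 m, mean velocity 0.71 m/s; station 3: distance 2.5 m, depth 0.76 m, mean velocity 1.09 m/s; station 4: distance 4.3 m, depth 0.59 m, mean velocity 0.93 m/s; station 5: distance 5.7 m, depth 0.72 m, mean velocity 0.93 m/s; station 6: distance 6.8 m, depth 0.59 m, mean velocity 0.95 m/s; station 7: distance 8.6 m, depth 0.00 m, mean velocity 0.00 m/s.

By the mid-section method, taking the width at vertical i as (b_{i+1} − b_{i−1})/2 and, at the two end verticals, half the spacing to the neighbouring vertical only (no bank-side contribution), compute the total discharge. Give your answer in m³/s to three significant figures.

w_2 = (2.5 − 0.0)/2 = 1.25 m; q_2 = 0.71 × 0.35 × 1.25 = 0.3106 m³/s
w_3 = (4.3 − 1.1)/2 = 1.6 m; q_3 = 1.09 × 0.76 × 1.6 = 1.325 m³/s
w_4 = (5.7 − 2.5)/2 = 1.6 m; q_4 = 0.93 × 0.59 × 1.6 = 0.8779 m³/s
w_5 = (6.8 − 4.3)/2 = 1.25 m; q_5 = 0.93 × 0.72 × 1.25 = 0.8370 m³/s
w_6 = (8.6 − 5.7)/2 = 1.45 m; q_6 = 0.95 × 0.59 × 1.45 = 0.8127 m³/s
Stations 1, 7 contribute zero (depth or velocity is 0).
Q = Σ qᵢ = 4.164 m³/s

4.16 m³/s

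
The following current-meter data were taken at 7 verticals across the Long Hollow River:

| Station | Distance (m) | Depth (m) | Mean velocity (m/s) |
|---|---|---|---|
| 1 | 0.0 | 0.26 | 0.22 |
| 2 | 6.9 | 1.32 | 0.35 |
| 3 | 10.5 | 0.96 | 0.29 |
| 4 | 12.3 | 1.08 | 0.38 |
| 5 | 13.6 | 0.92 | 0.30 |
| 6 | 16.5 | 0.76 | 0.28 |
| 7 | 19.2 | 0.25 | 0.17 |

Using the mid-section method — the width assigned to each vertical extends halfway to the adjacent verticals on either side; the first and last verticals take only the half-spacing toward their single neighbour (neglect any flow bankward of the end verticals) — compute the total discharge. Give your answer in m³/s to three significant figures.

w_1 = (6.9 − 0.0)/2 = 3.45 m; q_1 = 0.22 × 0.26 × 3.45 = 0.1973 m³/s
w_2 = (10.5 − 0.0)/2 = 5.25 m; q_2 = 0.35 × 1.32 × 5.25 = 2.426 m³/s
w_3 = (12.3 − 6.9)/2 = 2.7 m; q_3 = 0.29 × 0.96 × 2.7 = 0.7517 m³/s
w_4 = (13.6 − 10.5)/2 = 1.55 m; q_4 = 0.38 × 1.08 × 1.55 = 0.6361 m³/s
w_5 = (16.5 − 12.3)/2 = 2.1 m; q_5 = 0.30 × 0.92 × 2.1 = 0.5796 m³/s
w_6 = (19.2 − 13.6)/2 = 2.8 m; q_6 = 0.28 × 0.76 × 2.8 = 0.5958 m³/s
w_7 = (19.2 − 16.5)/2 = 1.35 m; q_7 = 0.17 × 0.25 × 1.35 = 0.05738 m³/s
Q = Σ qᵢ = 5.243 m³/s

5.24 m³/s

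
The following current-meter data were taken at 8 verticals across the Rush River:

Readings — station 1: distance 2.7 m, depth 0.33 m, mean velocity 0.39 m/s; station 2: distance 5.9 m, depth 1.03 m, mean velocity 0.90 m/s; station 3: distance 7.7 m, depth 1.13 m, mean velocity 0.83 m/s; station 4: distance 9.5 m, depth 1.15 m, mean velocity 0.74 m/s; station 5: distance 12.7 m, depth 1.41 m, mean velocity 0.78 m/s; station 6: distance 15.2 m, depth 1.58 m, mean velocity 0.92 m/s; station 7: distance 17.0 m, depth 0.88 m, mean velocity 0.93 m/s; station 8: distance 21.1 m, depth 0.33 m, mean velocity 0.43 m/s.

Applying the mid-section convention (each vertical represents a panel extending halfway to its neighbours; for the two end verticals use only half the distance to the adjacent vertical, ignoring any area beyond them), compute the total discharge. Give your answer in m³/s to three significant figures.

15.3 m³/s

w_1 = (5.9 − 2.7)/2 = 1.6 m; q_1 = 0.39 × 0.33 × 1.6 = 0.2059 m³/s
w_2 = (7.7 − 2.7)/2 = 2.5 m; q_2 = 0.90 × 1.03 × 2.5 = 2.318 m³/s
w_3 = (9.5 − 5.9)/2 = 1.8 m; q_3 = 0.83 × 1.13 × 1.8 = 1.688 m³/s
w_4 = (12.7 − 7.7)/2 = 2.5 m; q_4 = 0.74 × 1.15 × 2.5 = 2.128 m³/s
w_5 = (15.2 − 9.5)/2 = 2.85 m; q_5 = 0.78 × 1.41 × 2.85 = 3.134 m³/s
w_6 = (17.0 − 12.7)/2 = 2.15 m; q_6 = 0.92 × 1.58 × 2.15 = 3.125 m³/s
w_7 = (21.1 − 15.2)/2 = 2.95 m; q_7 = 0.93 × 0.88 × 2.95 = 2.414 m³/s
w_8 = (21.1 − 17.0)/2 = 2.05 m; q_8 = 0.43 × 0.33 × 2.05 = 0.2909 m³/s
Q = Σ qᵢ = 15.30 m³/s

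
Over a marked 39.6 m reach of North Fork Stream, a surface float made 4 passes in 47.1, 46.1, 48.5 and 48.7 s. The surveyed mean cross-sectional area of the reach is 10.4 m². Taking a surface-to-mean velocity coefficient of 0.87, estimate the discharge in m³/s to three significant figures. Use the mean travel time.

7.53 m³/s

t̄ = (47.1 + 46.1 + 48.5 + 48.7) / 4 = 47.6 s
v_surface = L / t̄ = 39.6 / 47.6 = 0.8319 m/s
v_mean = 0.87 × 0.8319 = 0.7238 m/s
Q = A × v_mean = 10.4 × 0.7238 = 7.527 m³/s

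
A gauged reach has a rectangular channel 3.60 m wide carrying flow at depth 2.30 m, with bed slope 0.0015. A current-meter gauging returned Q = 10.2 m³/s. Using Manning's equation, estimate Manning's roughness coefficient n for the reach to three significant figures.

0.0316

A = b·y = 3.60 × 2.30 = 8.280 m²
P = b + 2y = 3.60 + 2×2.30 = 8.200 m
R = A/P = 8.280/8.200 = 1.010 m
n = (1/Q)·A·R^(2/3)·S^(1/2) = (1/10.2) × 8.280 × 1.006 × 0.03873 = 0.03164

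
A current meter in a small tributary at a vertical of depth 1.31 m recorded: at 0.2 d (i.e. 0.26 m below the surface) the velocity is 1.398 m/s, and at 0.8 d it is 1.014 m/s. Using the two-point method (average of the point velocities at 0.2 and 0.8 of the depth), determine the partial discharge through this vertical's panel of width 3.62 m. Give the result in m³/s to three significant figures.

v̄ = (1.398 + 1.014) / 2 = 1.206 m/s
q = v̄ × d × w = 1.206 × 1.31 × 3.62 = 5.719 m³/s

5.72 m³/s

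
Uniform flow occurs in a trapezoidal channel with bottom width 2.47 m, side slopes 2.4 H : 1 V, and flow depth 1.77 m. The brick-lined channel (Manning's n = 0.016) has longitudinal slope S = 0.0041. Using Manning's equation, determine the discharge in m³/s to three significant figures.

48.2 m³/s

A = (b + z·y)·y = (2.47 + 2.4×1.77)×1.77 = 11.89 m²
P = b + 2y√(1+z²) = 2.47 + 2×1.77×√(1+2.4²) = 11.67 m
R = A/P = 11.89/11.67 = 1.019 m
Q = (1/n)·A·R^(2/3)·S^(1/2) = (1/0.016) × 11.89 × 1.019^(2/3) × 0.0041^(1/2) = 48.17 m³/s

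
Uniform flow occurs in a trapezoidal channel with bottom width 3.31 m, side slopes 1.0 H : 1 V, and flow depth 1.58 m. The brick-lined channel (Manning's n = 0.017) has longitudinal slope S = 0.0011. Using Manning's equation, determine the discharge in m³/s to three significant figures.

15.0 m³/s

A = (b + z·y)·y = (3.31 + 1.0×1.58)×1.58 = 7.726 m²
P = b + 2y√(1+z²) = 3.31 + 2×1.58×√(1+1.0²) = 7.779 m
R = A/P = 7.726/7.779 = 0.9932 m
Q = (1/n)·A·R^(2/3)·S^(1/2) = (1/0.017) × 7.726 × 0.9932^(2/3) × 0.0011^(1/2) = 15.01 m³/s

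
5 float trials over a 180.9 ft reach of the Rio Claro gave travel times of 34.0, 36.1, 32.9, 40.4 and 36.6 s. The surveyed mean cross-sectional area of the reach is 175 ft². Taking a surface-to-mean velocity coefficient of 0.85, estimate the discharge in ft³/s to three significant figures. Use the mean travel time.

t̄ = (34.0 + 36.1 + 32.9 + 40.4 + 36.6) / 5 = 36 s
v_surface = L / t̄ = 180.9 / 36 = 5.025 ft/s
v_mean = 0.85 × 5.025 = 4.271 ft/s
Q = A × v_mean = 175 × 4.271 = 747.5 ft³/s

747 ft³/s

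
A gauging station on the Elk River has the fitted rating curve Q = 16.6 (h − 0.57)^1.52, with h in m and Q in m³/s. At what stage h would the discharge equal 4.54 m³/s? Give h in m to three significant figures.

h − h₀ = (Q/C)^(1/b) = (4.54/16.6)^(1/1.52) = 0.4262 m
h = 0.57 + 0.4262 = 0.9962 m

0.996 m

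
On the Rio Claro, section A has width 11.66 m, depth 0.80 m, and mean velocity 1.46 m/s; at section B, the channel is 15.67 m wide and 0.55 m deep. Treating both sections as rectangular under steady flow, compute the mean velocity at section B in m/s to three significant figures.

1.58 m/s

Q = A₁V₁ = (11.66×0.80) × 1.46 = 13.62 m³/s
A₂ = 15.67 × 0.55 = 8.619 m²
V₂ = Q/A₂ = 13.62/8.619 = 1.580 m/s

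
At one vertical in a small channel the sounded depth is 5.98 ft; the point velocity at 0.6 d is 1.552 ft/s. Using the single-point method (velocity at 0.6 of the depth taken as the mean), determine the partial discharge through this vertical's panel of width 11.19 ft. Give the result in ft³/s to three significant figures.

v̄ = v₀.₆ = 1.552 ft/s
q = v̄ × d × w = 1.552 × 5.98 × 11.19 = 103.9 ft³/s

104 ft³/s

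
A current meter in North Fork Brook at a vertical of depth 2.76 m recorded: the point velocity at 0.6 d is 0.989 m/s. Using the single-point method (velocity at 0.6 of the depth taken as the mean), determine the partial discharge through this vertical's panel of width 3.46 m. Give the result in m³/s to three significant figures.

v̄ = v₀.₆ = 0.989 m/s
q = v̄ × d × w = 0.9890 × 2.76 × 3.46 = 9.445 m³/s

9.44 m³/s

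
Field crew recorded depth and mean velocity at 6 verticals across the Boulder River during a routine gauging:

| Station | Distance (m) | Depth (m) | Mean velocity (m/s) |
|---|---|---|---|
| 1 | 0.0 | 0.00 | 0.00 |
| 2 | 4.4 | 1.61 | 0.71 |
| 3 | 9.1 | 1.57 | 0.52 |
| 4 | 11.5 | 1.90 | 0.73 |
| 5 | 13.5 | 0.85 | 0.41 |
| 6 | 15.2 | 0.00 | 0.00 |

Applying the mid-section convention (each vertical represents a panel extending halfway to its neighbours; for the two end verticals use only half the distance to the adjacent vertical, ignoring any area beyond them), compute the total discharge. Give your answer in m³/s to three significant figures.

11.8 m³/s

w_2 = (9.1 − 0.0)/2 = 4.55 m; q_2 = 0.71 × 1.61 × 4.55 = 5.201 m³/s
w_3 = (11.5 − 4.4)/2 = 3.55 m; q_3 = 0.52 × 1.57 × 3.55 = 2.898 m³/s
w_4 = (13.5 − 9.1)/2 = 2.2 m; q_4 = 0.73 × 1.90 × 2.2 = 3.051 m³/s
w_5 = (15.2 − 11.5)/2 = 1.85 m; q_5 = 0.41 × 0.85 × 1.85 = 0.6447 m³/s
Stations 1, 6 contribute zero (depth or velocity is 0).
Q = Σ qᵢ = 11.80 m³/s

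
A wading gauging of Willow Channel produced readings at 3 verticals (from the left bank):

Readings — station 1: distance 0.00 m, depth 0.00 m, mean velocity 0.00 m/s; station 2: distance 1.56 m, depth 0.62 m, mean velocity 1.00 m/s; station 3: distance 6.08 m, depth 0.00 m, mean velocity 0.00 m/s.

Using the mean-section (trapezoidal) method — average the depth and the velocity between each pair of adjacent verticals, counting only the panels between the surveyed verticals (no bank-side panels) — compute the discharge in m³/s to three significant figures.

0.942 m³/s

Panel 1-2: Δb = 1.56 m, d̄ = (0.00+0.62)/2 = 0.31, v̄ = (0.00+1.00)/2 = 0.5 → q = 1.56×0.31×0.5 = 0.2418 m³/s
Panel 2-3: Δb = 4.52 m, d̄ = (0.62+0.00)/2 = 0.31, v̄ = (1.00+0.00)/2 = 0.5 → q = 4.52×0.31×0.5 = 0.7006 m³/s
Q = Σ q = 0.9424 m³/s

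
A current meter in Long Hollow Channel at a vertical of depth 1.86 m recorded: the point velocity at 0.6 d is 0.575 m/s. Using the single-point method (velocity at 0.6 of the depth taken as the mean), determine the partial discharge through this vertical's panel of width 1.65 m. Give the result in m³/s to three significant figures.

v̄ = v₀.₆ = 0.575 m/s
q = v̄ × d × w = 0.5750 × 1.86 × 1.65 = 1.765 m³/s

1.76 m³/s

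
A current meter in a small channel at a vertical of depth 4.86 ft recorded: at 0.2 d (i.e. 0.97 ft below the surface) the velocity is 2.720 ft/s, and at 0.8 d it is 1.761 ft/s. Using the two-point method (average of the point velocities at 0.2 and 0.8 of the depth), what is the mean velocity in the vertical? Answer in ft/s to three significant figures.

2.24 ft/s

v̄ = (2.720 + 1.761) / 2 = 2.241 ft/s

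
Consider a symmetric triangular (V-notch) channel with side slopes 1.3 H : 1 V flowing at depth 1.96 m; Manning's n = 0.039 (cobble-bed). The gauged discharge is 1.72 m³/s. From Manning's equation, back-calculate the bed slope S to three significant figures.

0.000253

A = z·y² = 1.3×1.96² = 4.994 m²
P = 2y√(1+z²) = 2×1.96×√(1+1.3²) = 6.429 m
R = A/P = 4.994/6.429 = 0.7768 m
S = (Q·n / (1·A·R^(2/3)))² = (1.72×0.039 / (1×4.994×0.8450))² = 0.0002527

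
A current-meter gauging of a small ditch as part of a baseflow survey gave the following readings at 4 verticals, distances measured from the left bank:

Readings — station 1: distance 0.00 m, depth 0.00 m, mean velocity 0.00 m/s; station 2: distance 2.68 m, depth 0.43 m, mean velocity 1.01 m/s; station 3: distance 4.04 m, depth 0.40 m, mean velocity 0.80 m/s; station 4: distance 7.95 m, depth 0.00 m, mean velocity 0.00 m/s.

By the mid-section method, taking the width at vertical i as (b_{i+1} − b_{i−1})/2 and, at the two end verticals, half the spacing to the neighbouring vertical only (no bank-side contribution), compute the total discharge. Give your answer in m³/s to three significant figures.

1.72 m³/s

w_2 = (4.04 − 0.00)/2 = 2.02 m; q_2 = 1.01 × 0.43 × 2.02 = 0.8773 m³/s
w_3 = (7.95 − 2.68)/2 = 2.635 m; q_3 = 0.80 × 0.40 × 2.635 = 0.8432 m³/s
Stations 1, 4 contribute zero (depth or velocity is 0).
Q = Σ qᵢ = 1.720 m³/s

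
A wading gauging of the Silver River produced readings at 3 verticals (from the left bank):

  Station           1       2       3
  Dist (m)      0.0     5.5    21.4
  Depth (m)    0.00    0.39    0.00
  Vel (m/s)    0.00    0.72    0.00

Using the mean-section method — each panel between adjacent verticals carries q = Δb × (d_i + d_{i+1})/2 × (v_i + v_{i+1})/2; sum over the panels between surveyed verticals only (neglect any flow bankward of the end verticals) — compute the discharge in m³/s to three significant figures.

Panel 1-2: Δb = 5.5 m, d̄ = (0.00+0.39)/2 = 0.195, v̄ = (0.00+0.72)/2 = 0.36 → q = 5.5×0.195×0.36 = 0.3861 m³/s
Panel 2-3: Δb = 15.9 m, d̄ = (0.39+0.00)/2 = 0.195, v̄ = (0.72+0.00)/2 = 0.36 → q = 15.9×0.195×0.36 = 1.116 m³/s
Q = Σ q = 1.502 m³/s

1.50 m³/s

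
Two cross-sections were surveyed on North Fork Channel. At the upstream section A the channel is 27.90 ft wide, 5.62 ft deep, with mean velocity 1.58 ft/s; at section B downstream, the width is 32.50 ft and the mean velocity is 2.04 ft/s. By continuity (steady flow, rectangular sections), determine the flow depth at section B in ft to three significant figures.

Q = A₁V₁ = (27.90×5.62) × 1.58 = 247.7 ft³/s
d₂ = Q/(b₂ V₂) = 247.7/(32.50×2.04) = 3.737 ft

3.74 ft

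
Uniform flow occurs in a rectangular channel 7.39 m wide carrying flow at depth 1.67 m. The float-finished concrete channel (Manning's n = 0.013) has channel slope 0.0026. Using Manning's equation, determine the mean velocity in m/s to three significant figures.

A = b·y = 7.39 × 1.67 = 12.34 m²
P = b + 2y = 7.39 + 2×1.67 = 10.73 m
R = A/P = 12.34/10.73 = 1.150 m
Q = (1/n)·A·R^(2/3)·S^(1/2) = (1/0.013) × 12.34 × 1.150^(2/3) × 0.0026^(1/2) = 53.14 m³/s
V = Q/A = 53.14/12.34 = 4.306 m/s

4.31 m/s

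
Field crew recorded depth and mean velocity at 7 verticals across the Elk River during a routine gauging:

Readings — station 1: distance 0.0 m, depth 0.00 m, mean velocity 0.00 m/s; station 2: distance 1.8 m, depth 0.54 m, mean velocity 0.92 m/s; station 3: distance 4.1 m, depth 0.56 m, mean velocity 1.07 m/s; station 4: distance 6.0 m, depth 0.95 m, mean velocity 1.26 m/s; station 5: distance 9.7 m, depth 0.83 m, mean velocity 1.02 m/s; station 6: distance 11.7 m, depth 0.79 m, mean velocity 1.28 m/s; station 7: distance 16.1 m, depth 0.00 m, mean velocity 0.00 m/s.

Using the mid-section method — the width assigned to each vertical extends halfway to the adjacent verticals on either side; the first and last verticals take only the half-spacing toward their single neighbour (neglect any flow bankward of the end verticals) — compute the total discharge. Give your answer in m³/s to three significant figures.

w_2 = (4.1 − 0.0)/2 = 2.05 m; q_2 = 0.92 × 0.54 × 2.05 = 1.018 m³/s
w_3 = (6.0 − 1.8)/2 = 2.1 m; q_3 = 1.07 × 0.56 × 2.1 = 1.258 m³/s
w_4 = (9.7 − 4.1)/2 = 2.8 m; q_4 = 1.26 × 0.95 × 2.8 = 3.352 m³/s
w_5 = (11.7 − 6.0)/2 = 2.85 m; q_5 = 1.02 × 0.83 × 2.85 = 2.413 m³/s
w_6 = (16.1 − 9.7)/2 = 3.2 m; q_6 = 1.28 × 0.79 × 3.2 = 3.236 m³/s
Stations 1, 7 contribute zero (depth or velocity is 0).
Q = Σ qᵢ = 11.28 m³/s

11.3 m³/s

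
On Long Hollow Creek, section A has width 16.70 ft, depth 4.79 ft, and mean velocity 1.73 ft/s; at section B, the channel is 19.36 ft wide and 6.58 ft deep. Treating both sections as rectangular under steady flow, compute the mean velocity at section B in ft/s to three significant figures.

Q = A₁V₁ = (16.70×4.79) × 1.73 = 138.4 ft³/s
A₂ = 19.36 × 6.58 = 127.4 ft²
V₂ = Q/A₂ = 138.4/127.4 = 1.086 ft/s

1.09 ft/s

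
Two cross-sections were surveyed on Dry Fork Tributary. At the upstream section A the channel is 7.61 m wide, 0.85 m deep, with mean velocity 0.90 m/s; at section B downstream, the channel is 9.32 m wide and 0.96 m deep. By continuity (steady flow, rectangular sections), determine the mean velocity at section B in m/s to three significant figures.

0.651 m/s

Q = A₁V₁ = (7.61×0.85) × 0.90 = 5.822 m³/s
A₂ = 9.32 × 0.96 = 8.947 m²
V₂ = Q/A₂ = 5.822/8.947 = 0.6507 m/s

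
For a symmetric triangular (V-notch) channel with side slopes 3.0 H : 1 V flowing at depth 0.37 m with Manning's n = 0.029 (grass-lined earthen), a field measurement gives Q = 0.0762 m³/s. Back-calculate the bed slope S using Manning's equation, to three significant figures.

0.000295

A = z·y² = 3.0×0.37² = 0.4107 m²
P = 2y√(1+z²) = 2×0.37×√(1+3.0²) = 2.340 m
R = A/P = 0.4107/2.340 = 0.1755 m
S = (Q·n / (1·A·R^(2/3)))² = (0.0762×0.029 / (1×0.4107×0.3135))² = 0.0002946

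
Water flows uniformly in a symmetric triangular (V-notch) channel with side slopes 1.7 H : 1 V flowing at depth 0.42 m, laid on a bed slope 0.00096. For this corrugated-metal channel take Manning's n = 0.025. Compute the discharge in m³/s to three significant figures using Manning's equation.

0.119 m³/s

A = z·y² = 1.7×0.42² = 0.2999 m²
P = 2y√(1+z²) = 2×0.42×√(1+1.7²) = 1.657 m
R = A/P = 0.2999/1.657 = 0.1810 m
Q = (1/n)·A·R^(2/3)·S^(1/2) = (1/0.025) × 0.2999 × 0.1810^(2/3) × 0.00096^(1/2) = 0.1189 m³/s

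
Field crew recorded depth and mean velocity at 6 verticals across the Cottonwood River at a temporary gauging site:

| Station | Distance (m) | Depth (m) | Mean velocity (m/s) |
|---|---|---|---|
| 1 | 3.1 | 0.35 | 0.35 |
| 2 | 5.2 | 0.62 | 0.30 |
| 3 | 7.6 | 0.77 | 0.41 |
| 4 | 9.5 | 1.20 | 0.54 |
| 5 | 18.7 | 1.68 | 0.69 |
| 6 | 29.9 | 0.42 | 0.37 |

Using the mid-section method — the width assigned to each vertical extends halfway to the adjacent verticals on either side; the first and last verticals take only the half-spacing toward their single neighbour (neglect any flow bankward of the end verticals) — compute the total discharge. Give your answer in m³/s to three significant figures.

17.5 m³/s

w_1 = (5.2 − 3.1)/2 = 1.05 m; q_1 = 0.35 × 0.35 × 1.05 = 0.1286 m³/s
w_2 = (7.6 − 3.1)/2 = 2.25 m; q_2 = 0.30 × 0.62 × 2.25 = 0.4185 m³/s
w_3 = (9.5 − 5.2)/2 = 2.15 m; q_3 = 0.41 × 0.77 × 2.15 = 0.6788 m³/s
w_4 = (18.7 − 7.6)/2 = 5.55 m; q_4 = 0.54 × 1.20 × 5.55 = 3.596 m³/s
w_5 = (29.9 − 9.5)/2 = 10.2 m; q_5 = 0.69 × 1.68 × 10.2 = 11.82 m³/s
w_6 = (29.9 − 18.7)/2 = 5.6 m; q_6 = 0.37 × 0.42 × 5.6 = 0.8702 m³/s
Q = Σ qᵢ = 17.52 m³/s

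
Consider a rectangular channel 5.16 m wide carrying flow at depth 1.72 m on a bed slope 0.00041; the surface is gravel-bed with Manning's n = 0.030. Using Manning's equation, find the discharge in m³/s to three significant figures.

6.12 m³/s

A = b·y = 5.16 × 1.72 = 8.875 m²
P = b + 2y = 5.16 + 2×1.72 = 8.600 m
R = A/P = 8.875/8.600 = 1.032 m
Q = (1/n)·A·R^(2/3)·S^(1/2) = (1/0.030) × 8.875 × 1.032^(2/3) × 0.00041^(1/2) = 6.117 m³/s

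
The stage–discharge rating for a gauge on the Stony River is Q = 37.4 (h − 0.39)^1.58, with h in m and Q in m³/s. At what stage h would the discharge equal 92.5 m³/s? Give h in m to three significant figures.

2.16 m

h − h₀ = (Q/C)^(1/b) = (92.5/37.4)^(1/1.58) = 1.774 m
h = 0.39 + 1.774 = 2.164 m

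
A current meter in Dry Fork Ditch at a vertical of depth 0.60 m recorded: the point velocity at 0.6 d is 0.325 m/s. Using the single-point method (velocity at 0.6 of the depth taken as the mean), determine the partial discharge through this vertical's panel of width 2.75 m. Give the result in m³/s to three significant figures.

v̄ = v₀.₆ = 0.325 m/s
q = v̄ × d × w = 0.3250 × 0.60 × 2.75 = 0.5363 m³/s

0.536 m³/s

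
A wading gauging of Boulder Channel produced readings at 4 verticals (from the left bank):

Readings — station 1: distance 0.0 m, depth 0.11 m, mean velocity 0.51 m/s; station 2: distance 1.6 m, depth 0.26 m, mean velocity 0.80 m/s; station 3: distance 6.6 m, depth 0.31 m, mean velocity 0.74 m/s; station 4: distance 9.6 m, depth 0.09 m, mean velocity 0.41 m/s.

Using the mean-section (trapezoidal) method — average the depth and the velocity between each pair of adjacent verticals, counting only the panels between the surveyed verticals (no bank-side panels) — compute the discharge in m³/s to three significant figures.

Panel 1-2: Δb = 1.6 m, d̄ = (0.11+0.26)/2 = 0.185, v̄ = (0.51+0.80)/2 = 0.655 → q = 1.6×0.185×0.655 = 0.1939 m³/s
Panel 2-3: Δb = 5 m, d̄ = (0.26+0.31)/2 = 0.285, v̄ = (0.80+0.74)/2 = 0.77 → q = 5×0.285×0.77 = 1.097 m³/s
Panel 3-4: Δb = 3 m, d̄ = (0.31+0.09)/2 = 0.2, v̄ = (0.74+0.41)/2 = 0.575 → q = 3×0.2×0.575 = 0.3450 m³/s
Q = Σ q = 1.636 m³/s

1.64 m³/s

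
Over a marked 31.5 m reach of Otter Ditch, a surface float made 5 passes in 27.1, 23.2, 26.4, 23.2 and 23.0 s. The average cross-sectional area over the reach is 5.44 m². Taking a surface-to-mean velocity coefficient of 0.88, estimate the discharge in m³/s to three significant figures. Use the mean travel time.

6.13 m³/s

t̄ = (27.1 + 23.2 + 26.4 + 23.2 + 23.0) / 5 = 24.58 s
v_surface = L / t̄ = 31.5 / 24.58 = 1.282 m/s
v_mean = 0.88 × 1.282 = 1.128 m/s
Q = A × v_mean = 5.44 × 1.128 = 6.135 m³/s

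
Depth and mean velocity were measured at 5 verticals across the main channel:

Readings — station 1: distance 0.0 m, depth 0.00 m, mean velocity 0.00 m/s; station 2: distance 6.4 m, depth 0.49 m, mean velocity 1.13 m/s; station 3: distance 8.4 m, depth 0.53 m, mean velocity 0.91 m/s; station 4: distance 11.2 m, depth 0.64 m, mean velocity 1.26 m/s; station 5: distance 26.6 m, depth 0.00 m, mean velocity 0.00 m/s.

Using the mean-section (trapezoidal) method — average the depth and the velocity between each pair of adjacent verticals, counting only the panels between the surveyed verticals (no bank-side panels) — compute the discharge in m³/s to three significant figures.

6.81 m³/s

Panel 1-2: Δb = 6.4 m, d̄ = (0.00+0.49)/2 = 0.245, v̄ = (0.00+1.13)/2 = 0.565 → q = 6.4×0.245×0.565 = 0.8859 m³/s
Panel 2-3: Δb = 2 m, d̄ = (0.49+0.53)/2 = 0.51, v̄ = (1.13+0.91)/2 = 1.02 → q = 2×0.51×1.02 = 1.040 m³/s
Panel 3-4: Δb = 2.8 m, d̄ = (0.53+0.64)/2 = 0.585, v̄ = (0.91+1.26)/2 = 1.085 → q = 2.8×0.585×1.085 = 1.777 m³/s
Panel 4-5: Δb = 15.4 m, d̄ = (0.64+0.00)/2 = 0.32, v̄ = (1.26+0.00)/2 = 0.63 → q = 15.4×0.32×0.63 = 3.105 m³/s
Q = Σ q = 6.808 m³/s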